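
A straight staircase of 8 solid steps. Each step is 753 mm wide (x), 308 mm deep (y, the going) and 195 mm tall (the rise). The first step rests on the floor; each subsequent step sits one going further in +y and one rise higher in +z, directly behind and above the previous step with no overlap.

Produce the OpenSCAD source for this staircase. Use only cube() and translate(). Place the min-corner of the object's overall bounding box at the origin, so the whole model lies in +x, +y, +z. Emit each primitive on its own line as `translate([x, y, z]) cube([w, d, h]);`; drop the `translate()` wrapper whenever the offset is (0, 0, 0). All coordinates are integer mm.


cube([753, 308, 195]);
translate([0, 308, 195]) cube([753, 308, 195]);
translate([0, 616, 390]) cube([753, 308, 195]);
translate([0, 924, 585]) cube([753, 308, 195]);
translate([0, 1232, 780]) cube([753, 308, 195]);
translate([0, 1540, 975]) cube([753, 308, 195]);
translate([0, 1848, 1170]) cube([753, 308, 195]);
translate([0, 2156, 1365]) cube([753, 308, 195]);


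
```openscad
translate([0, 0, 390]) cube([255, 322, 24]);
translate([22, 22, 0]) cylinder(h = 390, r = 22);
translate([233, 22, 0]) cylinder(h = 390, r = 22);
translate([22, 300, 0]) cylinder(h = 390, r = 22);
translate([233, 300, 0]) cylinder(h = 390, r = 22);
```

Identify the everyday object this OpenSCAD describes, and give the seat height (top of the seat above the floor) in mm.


A stool. The seat height is 414 mm.

A 255×322×24 slab at z = 390 on four corner cylinders — a stool. The seat top is 390 + 24 = 414 mm.


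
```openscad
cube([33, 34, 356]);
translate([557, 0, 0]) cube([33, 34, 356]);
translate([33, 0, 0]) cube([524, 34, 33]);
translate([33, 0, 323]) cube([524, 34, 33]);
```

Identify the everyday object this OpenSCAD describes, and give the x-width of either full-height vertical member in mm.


A picture frame. The border width is 33 mm.

Four thin pieces enclosing a rectangular opening — a picture frame. The two full-height stiles are 356 mm tall; the top rail sits at z = 323 and is 33 mm tall, so the border above the opening is 356 − 323 = 33 mm, matching the stile x-width.


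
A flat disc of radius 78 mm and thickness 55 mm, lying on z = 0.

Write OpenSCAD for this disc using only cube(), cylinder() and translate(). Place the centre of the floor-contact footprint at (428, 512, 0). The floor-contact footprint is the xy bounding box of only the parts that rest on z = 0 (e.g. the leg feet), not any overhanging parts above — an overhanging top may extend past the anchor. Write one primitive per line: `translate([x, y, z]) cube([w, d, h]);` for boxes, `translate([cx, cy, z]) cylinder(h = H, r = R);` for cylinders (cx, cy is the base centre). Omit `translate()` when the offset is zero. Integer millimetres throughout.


translate([428, 512, 0]) cylinder(h = 55, r = 78);


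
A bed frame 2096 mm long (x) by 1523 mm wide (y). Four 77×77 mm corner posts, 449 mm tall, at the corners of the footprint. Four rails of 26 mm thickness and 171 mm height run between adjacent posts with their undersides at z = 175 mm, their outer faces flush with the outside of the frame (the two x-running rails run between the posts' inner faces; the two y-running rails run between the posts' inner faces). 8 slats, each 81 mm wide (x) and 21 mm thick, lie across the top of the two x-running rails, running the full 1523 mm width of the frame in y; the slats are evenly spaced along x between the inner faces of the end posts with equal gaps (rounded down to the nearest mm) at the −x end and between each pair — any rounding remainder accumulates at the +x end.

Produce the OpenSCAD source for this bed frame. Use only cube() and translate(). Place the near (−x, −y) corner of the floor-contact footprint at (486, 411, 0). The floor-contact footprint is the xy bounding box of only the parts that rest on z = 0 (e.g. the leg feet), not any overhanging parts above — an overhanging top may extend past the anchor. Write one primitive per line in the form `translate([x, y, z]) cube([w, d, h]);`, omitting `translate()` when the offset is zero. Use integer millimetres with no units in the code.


translate([486, 411, 0]) cube([77, 77, 449]);
translate([486, 1857, 0]) cube([77, 77, 449]);
translate([2505, 411, 0]) cube([77, 77, 449]);
translate([2505, 1857, 0]) cube([77, 77, 449]);
translate([563, 411, 175]) cube([1942, 26, 171]);
translate([563, 1908, 175]) cube([1942, 26, 171]);
translate([486, 488, 175]) cube([26, 1369, 171]);
translate([2556, 488, 175]) cube([26, 1369, 171]);
translate([706, 411, 346]) cube([81, 1523, 21]);
translate([930, 411, 346]) cube([81, 1523, 21]);
translate([1154, 411, 346]) cube([81, 1523, 21]);
translate([1378, 411, 346]) cube([81, 1523, 21]);
translate([1602, 411, 346]) cube([81, 1523, 21]);
translate([1826, 411, 346]) cube([81, 1523, 21]);
translate([2050, 411, 346]) cube([81, 1523, 21]);
translate([2274, 411, 346]) cube([81, 1523, 21]);


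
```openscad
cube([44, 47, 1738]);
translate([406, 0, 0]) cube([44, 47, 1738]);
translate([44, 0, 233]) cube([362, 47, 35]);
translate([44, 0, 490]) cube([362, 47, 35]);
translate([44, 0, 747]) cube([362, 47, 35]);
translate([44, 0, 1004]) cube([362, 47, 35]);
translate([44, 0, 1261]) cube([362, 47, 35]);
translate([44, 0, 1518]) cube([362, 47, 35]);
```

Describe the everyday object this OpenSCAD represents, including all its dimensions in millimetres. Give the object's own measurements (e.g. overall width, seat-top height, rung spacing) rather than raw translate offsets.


A straight ladder. Two 44×47 mm vertical rails, 1738 mm tall, stand 450 mm apart (outside-to-outside) with their front faces coplanar on the −y side. 6 rungs, each 47 mm deep and 35 mm tall, span between the inner faces of the rails, front faces flush with the rails. The lowest rung's underside is at z = 233 mm and rungs are spaced 257 mm apart (underside to underside).


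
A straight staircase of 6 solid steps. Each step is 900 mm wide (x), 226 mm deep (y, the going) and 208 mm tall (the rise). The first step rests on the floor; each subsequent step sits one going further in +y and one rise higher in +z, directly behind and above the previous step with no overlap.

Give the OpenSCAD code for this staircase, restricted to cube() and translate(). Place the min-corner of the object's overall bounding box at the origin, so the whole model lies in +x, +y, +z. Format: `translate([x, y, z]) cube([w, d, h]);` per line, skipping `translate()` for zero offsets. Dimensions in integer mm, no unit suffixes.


cube([900, 226, 208]);
translate([0, 226, 208]) cube([900, 226, 208]);
translate([0, 452, 416]) cube([900, 226, 208]);
translate([0, 678, 624]) cube([900, 226, 208]);
translate([0, 904, 832]) cube([900, 226, 208]);
translate([0, 1130, 1040]) cube([900, 226, 208]);


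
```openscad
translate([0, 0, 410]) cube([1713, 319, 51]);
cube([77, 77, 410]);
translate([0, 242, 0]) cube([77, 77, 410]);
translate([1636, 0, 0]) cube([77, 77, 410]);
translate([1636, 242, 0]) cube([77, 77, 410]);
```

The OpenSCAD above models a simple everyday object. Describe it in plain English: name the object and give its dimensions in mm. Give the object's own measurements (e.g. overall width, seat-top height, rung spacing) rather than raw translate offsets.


A bench: a 1713×319 mm seat slab, 51 mm thick, top at z = 461 mm, on four 77×77 mm square legs flush with the seat corners and standing on z = 0.


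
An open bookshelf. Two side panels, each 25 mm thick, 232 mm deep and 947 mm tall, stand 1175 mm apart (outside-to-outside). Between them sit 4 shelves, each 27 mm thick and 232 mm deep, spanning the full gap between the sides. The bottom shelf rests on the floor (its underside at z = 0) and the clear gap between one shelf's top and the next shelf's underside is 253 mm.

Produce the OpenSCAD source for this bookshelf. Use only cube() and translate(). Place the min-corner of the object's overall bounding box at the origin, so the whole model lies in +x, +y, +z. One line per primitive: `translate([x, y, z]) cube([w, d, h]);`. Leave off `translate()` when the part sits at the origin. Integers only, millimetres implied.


cube([25, 232, 947]);
translate([1150, 0, 0]) cube([25, 232, 947]);
translate([25, 0, 0]) cube([1125, 232, 27]);
translate([25, 0, 280]) cube([1125, 232, 27]);
translate([25, 0, 560]) cube([1125, 232, 27]);
translate([25, 0, 840]) cube([1125, 232, 27]);


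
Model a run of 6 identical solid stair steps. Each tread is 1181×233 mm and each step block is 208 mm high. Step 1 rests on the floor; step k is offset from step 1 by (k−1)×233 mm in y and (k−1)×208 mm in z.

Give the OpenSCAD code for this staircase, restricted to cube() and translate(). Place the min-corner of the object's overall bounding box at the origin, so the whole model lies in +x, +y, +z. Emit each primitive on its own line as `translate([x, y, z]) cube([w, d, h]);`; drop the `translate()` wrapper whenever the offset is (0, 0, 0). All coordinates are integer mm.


cube([1181, 233, 208]);
translate([0, 233, 208]) cube([1181, 233, 208]);
translate([0, 466, 416]) cube([1181, 233, 208]);
translate([0, 699, 624]) cube([1181, 233, 208]);
translate([0, 932, 832]) cube([1181, 233, 208]);
translate([0, 1165, 1040]) cube([1181, 233, 208]);


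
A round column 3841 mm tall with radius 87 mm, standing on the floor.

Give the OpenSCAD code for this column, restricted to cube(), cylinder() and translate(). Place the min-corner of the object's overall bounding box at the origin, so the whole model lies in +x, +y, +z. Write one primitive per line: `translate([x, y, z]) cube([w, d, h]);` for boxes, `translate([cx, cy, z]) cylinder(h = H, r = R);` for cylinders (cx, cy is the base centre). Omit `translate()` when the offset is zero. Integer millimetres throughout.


translate([87, 87, 0]) cylinder(h = 3841, r = 87);


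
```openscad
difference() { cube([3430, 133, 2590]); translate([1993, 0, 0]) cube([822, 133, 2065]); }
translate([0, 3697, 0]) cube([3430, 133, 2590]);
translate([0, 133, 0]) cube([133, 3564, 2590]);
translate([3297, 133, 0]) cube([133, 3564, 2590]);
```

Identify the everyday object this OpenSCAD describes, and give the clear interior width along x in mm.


A single room. The interior width is 3164 mm.

Four walls enclosing a rectangle with a door in the front wall — a room. Outside width 3430 minus two 133 mm walls gives 3164 mm.


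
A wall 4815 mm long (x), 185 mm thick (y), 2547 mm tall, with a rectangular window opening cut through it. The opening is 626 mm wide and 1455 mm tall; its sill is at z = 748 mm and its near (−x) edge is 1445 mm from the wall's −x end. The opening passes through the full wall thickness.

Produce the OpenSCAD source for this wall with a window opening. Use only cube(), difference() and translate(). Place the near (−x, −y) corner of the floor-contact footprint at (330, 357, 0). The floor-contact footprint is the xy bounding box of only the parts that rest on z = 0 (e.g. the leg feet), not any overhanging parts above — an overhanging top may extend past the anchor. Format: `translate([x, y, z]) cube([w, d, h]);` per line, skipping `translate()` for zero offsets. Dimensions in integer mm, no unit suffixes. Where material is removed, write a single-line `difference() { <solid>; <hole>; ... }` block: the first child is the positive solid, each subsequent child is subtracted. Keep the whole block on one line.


difference() { translate([330, 357, 0]) cube([4815, 185, 2547]); translate([1775, 357, 748]) cube([626, 185, 1455]); }


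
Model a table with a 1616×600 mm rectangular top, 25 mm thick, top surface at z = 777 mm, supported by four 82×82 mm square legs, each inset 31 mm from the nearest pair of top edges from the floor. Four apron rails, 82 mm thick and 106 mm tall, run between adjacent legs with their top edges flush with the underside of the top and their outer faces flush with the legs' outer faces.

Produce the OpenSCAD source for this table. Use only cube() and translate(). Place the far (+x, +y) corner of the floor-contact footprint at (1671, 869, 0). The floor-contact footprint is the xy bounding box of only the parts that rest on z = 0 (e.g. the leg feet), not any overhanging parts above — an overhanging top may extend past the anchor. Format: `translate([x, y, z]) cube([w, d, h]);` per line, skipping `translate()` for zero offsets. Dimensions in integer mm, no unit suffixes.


// leg_h = 777 - 25 = 752
// apron z = 752 - 106 = 646
translate([86, 300, 752]) cube([1616, 600, 25]);
translate([117, 331, 0]) cube([82, 82, 752]);
translate([1589, 331, 0]) cube([82, 82, 752]);
translate([117, 787, 0]) cube([82, 82, 752]);
translate([1589, 787, 0]) cube([82, 82, 752]);
translate([199, 331, 646]) cube([1390, 82, 106]);
translate([199, 787, 646]) cube([1390, 82, 106]);
translate([117, 413, 646]) cube([82, 374, 106]);
translate([1589, 413, 646]) cube([82, 374, 106]);


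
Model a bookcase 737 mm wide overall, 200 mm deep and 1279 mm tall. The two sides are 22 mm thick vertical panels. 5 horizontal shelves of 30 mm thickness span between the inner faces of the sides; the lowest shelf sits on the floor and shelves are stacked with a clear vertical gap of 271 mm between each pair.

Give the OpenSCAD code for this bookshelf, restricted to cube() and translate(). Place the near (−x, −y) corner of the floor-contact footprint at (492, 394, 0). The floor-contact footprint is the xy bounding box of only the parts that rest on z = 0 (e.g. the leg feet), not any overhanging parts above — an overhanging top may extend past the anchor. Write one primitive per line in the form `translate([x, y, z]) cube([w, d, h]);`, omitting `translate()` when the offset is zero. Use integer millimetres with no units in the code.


translate([492, 394, 0]) cube([22, 200, 1279]);
translate([1207, 394, 0]) cube([22, 200, 1279]);
translate([514, 394, 0]) cube([693, 200, 30]);
translate([514, 394, 301]) cube([693, 200, 30]);
translate([514, 394, 602]) cube([693, 200, 30]);
translate([514, 394, 903]) cube([693, 200, 30]);
translate([514, 394, 1204]) cube([693, 200, 30]);


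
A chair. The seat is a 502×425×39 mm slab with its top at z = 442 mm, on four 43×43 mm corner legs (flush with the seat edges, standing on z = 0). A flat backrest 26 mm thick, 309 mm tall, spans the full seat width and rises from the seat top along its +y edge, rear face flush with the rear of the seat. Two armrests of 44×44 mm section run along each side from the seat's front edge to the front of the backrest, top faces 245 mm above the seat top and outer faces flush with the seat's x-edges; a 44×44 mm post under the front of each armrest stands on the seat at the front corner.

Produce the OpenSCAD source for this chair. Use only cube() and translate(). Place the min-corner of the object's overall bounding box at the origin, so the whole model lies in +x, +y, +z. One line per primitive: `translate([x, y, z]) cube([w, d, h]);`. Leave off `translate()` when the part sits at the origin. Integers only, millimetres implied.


translate([0, 0, 403]) cube([502, 425, 39]);
cube([43, 43, 403]);
translate([459, 0, 0]) cube([43, 43, 403]);
translate([0, 382, 0]) cube([43, 43, 403]);
translate([459, 382, 0]) cube([43, 43, 403]);
translate([0, 399, 442]) cube([502, 26, 309]);
translate([0, 0, 643]) cube([44, 399, 44]);
translate([458, 0, 643]) cube([44, 399, 44]);
translate([0, 0, 442]) cube([44, 44, 201]);
translate([458, 0, 442]) cube([44, 44, 201]);


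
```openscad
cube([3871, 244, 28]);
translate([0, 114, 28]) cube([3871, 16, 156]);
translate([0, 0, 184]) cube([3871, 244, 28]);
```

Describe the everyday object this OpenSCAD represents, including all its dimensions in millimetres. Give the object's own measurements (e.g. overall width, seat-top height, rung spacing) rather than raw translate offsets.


An I-beam lying along x, 3871 mm long. Overall section height 212 mm. Two flanges 244 mm wide (y) and 28 mm thick, one on the floor and one at the top; a web 16 mm thick runs between them, centred on the flange width.


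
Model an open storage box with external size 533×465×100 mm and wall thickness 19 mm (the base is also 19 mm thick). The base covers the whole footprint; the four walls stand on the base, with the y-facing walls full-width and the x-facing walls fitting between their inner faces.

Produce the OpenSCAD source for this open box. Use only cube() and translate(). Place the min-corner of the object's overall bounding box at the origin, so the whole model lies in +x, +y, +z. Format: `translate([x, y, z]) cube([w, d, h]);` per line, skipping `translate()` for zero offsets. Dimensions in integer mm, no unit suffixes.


cube([533, 465, 19]);
translate([0, 0, 19]) cube([533, 19, 81]);
translate([0, 446, 19]) cube([533, 19, 81]);
translate([0, 19, 19]) cube([19, 427, 81]);
translate([514, 19, 19]) cube([19, 427, 81]);


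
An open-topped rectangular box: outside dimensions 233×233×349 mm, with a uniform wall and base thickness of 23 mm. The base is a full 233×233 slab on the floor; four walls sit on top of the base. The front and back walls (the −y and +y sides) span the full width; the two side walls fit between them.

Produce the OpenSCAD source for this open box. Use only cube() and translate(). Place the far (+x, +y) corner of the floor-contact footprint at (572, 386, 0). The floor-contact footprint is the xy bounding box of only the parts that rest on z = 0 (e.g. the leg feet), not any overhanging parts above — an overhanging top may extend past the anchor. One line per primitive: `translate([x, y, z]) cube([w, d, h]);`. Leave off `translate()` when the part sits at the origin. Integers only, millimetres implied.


translate([339, 153, 0]) cube([233, 233, 23]);
translate([339, 153, 23]) cube([233, 23, 326]);
translate([339, 363, 23]) cube([233, 23, 326]);
translate([339, 176, 23]) cube([23, 187, 326]);
translate([549, 176, 23]) cube([23, 187, 326]);


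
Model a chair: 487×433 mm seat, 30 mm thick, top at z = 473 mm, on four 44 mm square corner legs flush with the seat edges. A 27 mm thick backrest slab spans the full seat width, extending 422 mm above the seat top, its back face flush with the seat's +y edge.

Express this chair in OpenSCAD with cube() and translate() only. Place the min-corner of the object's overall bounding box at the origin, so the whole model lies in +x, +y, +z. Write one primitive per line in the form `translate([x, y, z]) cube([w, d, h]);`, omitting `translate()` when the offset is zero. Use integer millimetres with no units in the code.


translate([0, 0, 443]) cube([487, 433, 30]);
cube([44, 44, 443]);
translate([443, 0, 0]) cube([44, 44, 443]);
translate([0, 389, 0]) cube([44, 44, 443]);
translate([443, 389, 0]) cube([44, 44, 443]);
translate([0, 406, 473]) cube([487, 27, 422]);


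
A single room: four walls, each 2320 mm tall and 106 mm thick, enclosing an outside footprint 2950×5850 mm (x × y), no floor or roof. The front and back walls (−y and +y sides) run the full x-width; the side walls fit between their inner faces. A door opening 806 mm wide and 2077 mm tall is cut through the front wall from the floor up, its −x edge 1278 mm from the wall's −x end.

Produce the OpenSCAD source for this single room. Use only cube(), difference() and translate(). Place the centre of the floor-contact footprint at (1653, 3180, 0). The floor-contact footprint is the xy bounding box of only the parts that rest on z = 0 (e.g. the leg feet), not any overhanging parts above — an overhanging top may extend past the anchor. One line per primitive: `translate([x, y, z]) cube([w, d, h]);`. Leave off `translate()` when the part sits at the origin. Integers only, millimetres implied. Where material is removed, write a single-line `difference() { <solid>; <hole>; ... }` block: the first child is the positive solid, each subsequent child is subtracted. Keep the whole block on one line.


difference() { translate([178, 255, 0]) cube([2950, 106, 2320]); translate([1456, 255, 0]) cube([806, 106, 2077]); }
translate([178, 5999, 0]) cube([2950, 106, 2320]);
translate([178, 361, 0]) cube([106, 5638, 2320]);
translate([3022, 361, 0]) cube([106, 5638, 2320]);


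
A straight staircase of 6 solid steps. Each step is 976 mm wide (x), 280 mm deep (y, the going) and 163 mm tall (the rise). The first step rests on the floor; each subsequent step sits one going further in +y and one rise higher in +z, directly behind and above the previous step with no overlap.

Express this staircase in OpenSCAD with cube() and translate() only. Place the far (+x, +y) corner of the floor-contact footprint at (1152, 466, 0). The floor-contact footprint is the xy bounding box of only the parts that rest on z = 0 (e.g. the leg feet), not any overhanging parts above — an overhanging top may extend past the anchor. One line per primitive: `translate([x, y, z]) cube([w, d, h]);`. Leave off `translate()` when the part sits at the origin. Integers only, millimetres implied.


translate([176, 186, 0]) cube([976, 280, 163]);
translate([176, 466, 163]) cube([976, 280, 163]);
translate([176, 746, 326]) cube([976, 280, 163]);
translate([176, 1026, 489]) cube([976, 280, 163]);
translate([176, 1306, 652]) cube([976, 280, 163]);
translate([176, 1586, 815]) cube([976, 280, 163]);


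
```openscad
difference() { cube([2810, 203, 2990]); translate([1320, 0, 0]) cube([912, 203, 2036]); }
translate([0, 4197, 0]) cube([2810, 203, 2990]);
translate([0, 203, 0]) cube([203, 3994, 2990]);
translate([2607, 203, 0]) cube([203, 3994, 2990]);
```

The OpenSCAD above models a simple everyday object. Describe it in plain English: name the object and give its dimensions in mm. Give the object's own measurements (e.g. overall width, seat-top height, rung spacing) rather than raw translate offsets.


A single room: four walls, each 2990 mm tall and 203 mm thick, enclosing an outside footprint 2810×4400 mm (x × y), no floor or roof. The front and back walls (−y and +y sides) run the full x-width; the side walls fit between their inner faces. A door opening 912 mm wide and 2036 mm tall is cut through the front wall from the floor up, its −x edge 1320 mm from the wall's −x end.


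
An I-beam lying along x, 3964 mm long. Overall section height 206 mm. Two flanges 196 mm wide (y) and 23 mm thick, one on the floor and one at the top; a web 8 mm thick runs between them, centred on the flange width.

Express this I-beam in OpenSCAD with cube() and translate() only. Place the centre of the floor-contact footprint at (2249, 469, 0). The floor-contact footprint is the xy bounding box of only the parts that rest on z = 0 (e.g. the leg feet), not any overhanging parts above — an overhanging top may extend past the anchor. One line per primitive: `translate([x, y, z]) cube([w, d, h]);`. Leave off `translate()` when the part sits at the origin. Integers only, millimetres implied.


translate([267, 371, 0]) cube([3964, 196, 23]);
translate([267, 465, 23]) cube([3964, 8, 160]);
translate([267, 371, 183]) cube([3964, 196, 23]);


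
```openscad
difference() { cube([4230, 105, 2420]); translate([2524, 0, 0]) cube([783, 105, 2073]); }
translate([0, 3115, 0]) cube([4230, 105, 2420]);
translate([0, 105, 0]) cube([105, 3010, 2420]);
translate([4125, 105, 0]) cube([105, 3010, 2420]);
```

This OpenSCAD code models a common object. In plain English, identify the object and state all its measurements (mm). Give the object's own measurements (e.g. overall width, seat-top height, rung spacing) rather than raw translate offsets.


A single room: four walls, each 2420 mm tall and 105 mm thick, enclosing an outside footprint 4230×3220 mm (x × y), no floor or roof. The front and back walls (−y and +y sides) run the full x-width; the side walls fit between their inner faces. A door opening 783 mm wide and 2073 mm tall is cut through the front wall from the floor up, its −x edge 2524 mm from the wall's −x end.


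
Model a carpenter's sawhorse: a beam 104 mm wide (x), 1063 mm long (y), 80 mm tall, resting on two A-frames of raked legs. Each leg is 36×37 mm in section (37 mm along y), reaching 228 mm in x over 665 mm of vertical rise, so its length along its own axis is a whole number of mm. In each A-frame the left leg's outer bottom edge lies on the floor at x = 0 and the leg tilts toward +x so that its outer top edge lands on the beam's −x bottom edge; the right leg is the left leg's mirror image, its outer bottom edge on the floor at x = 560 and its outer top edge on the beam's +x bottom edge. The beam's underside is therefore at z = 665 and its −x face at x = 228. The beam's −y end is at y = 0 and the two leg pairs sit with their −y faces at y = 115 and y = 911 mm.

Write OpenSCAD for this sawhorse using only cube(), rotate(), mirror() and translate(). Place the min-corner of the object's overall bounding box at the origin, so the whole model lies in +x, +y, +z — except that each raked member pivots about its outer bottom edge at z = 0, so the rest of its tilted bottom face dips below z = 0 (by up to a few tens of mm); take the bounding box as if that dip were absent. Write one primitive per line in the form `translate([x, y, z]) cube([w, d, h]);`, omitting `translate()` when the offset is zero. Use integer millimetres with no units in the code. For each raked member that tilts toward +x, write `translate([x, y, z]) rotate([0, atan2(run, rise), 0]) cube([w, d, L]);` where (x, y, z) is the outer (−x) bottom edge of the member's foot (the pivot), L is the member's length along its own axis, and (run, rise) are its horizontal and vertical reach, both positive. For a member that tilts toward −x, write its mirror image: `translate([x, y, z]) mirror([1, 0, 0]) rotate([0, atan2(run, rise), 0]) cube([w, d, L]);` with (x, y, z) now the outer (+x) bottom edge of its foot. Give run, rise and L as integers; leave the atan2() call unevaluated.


translate([228, 0, 665]) cube([104, 1063, 80]);
translate([0, 115, 0]) rotate([0, atan2(228, 665), 0]) cube([36, 37, 703]);
translate([560, 115, 0]) mirror([1, 0, 0]) rotate([0, atan2(228, 665), 0]) cube([36, 37, 703]);
translate([0, 911, 0]) rotate([0, atan2(228, 665), 0]) cube([36, 37, 703]);
translate([560, 911, 0]) mirror([1, 0, 0]) rotate([0, atan2(228, 665), 0]) cube([36, 37, 703]);


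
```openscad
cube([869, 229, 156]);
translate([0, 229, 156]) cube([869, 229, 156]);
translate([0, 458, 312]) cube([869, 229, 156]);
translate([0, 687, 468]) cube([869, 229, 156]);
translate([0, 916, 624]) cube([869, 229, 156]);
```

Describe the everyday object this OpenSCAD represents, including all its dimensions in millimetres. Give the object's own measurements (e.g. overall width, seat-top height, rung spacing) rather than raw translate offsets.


A straight staircase of 5 solid steps. Each step is 869 mm wide (x), 229 mm deep (y, the going) and 156 mm tall (the rise). The first step rests on the floor; each subsequent step sits one going further in +y and one rise higher in +z, directly behind and above the previous step with no overlap.


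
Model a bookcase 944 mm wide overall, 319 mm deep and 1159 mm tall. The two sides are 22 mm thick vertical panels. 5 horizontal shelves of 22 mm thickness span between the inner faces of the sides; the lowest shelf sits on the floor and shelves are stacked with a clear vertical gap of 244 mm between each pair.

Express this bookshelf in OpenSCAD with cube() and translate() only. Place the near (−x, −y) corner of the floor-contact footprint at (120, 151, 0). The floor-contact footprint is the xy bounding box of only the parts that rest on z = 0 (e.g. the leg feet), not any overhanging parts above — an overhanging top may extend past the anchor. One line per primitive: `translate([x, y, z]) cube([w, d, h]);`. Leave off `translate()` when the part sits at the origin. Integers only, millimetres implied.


translate([120, 151, 0]) cube([22, 319, 1159]);
translate([1042, 151, 0]) cube([22, 319, 1159]);
translate([142, 151, 0]) cube([900, 319, 22]);
translate([142, 151, 266]) cube([900, 319, 22]);
translate([142, 151, 532]) cube([900, 319, 22]);
translate([142, 151, 798]) cube([900, 319, 22]);
translate([142, 151, 1064]) cube([900, 319, 22]);


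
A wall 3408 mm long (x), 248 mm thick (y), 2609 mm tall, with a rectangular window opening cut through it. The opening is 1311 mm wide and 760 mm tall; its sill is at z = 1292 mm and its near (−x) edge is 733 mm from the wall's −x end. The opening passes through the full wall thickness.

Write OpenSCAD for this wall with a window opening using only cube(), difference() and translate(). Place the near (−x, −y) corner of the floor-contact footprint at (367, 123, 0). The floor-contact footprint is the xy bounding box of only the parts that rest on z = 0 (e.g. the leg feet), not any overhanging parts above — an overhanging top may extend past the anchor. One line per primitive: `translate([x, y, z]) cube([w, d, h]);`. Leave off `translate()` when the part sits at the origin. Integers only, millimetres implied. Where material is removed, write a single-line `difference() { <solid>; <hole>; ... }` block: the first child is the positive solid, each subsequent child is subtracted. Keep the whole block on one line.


difference() { translate([367, 123, 0]) cube([3408, 248, 2609]); translate([1100, 123, 1292]) cube([1311, 248, 760]); }


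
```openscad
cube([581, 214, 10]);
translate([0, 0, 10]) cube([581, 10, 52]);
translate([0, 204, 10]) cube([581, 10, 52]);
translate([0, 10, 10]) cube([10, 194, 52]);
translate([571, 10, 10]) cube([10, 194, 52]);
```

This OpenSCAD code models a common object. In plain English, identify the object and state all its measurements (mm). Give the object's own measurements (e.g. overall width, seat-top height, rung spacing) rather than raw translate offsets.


An open-topped rectangular box: outside dimensions 581×214×62 mm, with a uniform wall and base thickness of 10 mm. The base is a full 581×214 slab on the floor; four walls sit on top of the base. The front and back walls (the −y and +y sides) span the full width; the two side walls fit between them.


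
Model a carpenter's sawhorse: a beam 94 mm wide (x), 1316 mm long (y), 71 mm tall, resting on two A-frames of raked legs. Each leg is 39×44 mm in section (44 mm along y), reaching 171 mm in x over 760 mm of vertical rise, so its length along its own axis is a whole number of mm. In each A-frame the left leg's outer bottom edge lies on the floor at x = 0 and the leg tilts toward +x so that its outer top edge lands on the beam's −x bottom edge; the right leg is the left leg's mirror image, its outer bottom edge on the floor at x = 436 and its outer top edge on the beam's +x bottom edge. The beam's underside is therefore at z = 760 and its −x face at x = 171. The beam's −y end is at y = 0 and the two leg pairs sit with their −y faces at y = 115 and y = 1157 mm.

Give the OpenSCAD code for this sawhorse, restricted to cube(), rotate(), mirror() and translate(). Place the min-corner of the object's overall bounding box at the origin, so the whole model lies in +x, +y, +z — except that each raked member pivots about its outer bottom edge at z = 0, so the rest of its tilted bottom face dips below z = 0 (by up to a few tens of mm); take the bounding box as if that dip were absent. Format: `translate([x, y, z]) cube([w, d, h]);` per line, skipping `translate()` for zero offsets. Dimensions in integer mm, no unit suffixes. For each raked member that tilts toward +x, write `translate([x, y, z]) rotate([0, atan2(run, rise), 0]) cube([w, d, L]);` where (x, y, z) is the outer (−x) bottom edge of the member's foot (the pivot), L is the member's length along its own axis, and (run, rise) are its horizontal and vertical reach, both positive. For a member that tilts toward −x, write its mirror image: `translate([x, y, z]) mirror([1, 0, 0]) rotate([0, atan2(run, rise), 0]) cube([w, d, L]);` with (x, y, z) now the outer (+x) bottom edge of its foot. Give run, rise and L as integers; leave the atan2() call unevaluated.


translate([171, 0, 760]) cube([94, 1316, 71]);
translate([0, 115, 0]) rotate([0, atan2(171, 760), 0]) cube([39, 44, 779]);
translate([436, 115, 0]) mirror([1, 0, 0]) rotate([0, atan2(171, 760), 0]) cube([39, 44, 779]);
translate([0, 1157, 0]) rotate([0, atan2(171, 760), 0]) cube([39, 44, 779]);
translate([436, 1157, 0]) mirror([1, 0, 0]) rotate([0, atan2(171, 760), 0]) cube([39, 44, 779]);


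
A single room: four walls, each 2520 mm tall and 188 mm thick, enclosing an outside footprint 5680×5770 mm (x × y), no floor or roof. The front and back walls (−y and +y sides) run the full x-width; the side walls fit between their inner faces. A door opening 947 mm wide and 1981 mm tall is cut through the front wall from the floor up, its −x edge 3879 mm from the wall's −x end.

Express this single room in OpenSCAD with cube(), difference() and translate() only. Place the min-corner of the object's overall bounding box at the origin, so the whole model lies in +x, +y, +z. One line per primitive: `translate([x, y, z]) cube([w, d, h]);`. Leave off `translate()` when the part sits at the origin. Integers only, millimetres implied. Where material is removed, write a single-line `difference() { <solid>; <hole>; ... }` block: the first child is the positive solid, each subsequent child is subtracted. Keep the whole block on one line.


difference() { cube([5680, 188, 2520]); translate([3879, 0, 0]) cube([947, 188, 1981]); }
translate([0, 5582, 0]) cube([5680, 188, 2520]);
translate([0, 188, 0]) cube([188, 5394, 2520]);
translate([5492, 188, 0]) cube([188, 5394, 2520]);


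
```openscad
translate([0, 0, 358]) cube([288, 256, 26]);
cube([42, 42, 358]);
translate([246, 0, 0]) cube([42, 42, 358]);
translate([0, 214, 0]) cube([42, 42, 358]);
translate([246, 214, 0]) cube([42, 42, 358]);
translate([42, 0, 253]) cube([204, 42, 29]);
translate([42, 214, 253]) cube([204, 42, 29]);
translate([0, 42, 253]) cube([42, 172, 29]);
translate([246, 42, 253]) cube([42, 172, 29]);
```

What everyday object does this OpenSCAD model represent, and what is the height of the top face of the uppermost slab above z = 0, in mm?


A stool. The seat height is 384 mm.

A 288×256×26 slab at z = 358 on four corner posts — a stool. The seat top is 358 + 26 = 384 mm.


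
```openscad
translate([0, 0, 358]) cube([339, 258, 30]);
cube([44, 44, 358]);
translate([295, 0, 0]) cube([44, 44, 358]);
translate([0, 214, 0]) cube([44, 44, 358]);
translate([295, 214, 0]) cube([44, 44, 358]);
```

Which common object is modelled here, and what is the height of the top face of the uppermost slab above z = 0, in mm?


A stool. The seat height is 388 mm.

A 339×258×30 slab at z = 358 on four corner posts — a stool. The seat top is 358 + 30 = 388 mm.


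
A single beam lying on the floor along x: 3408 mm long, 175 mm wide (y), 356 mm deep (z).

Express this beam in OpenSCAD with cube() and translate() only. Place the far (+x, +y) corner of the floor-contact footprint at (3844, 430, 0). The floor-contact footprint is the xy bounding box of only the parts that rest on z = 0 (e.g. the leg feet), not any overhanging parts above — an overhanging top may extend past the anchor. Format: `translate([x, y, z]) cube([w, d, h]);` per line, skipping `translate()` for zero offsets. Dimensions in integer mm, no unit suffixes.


translate([436, 255, 0]) cube([3408, 175, 356]);


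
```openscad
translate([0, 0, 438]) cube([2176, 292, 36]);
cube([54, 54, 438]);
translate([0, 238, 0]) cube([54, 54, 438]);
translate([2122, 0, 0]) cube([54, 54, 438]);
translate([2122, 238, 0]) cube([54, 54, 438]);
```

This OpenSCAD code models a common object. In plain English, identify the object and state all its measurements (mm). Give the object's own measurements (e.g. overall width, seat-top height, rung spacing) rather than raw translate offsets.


A bench: a 2176×292 mm seat slab, 36 mm thick, top at z = 474 mm, on four 54×54 mm square legs flush with the seat corners and standing on z = 0.


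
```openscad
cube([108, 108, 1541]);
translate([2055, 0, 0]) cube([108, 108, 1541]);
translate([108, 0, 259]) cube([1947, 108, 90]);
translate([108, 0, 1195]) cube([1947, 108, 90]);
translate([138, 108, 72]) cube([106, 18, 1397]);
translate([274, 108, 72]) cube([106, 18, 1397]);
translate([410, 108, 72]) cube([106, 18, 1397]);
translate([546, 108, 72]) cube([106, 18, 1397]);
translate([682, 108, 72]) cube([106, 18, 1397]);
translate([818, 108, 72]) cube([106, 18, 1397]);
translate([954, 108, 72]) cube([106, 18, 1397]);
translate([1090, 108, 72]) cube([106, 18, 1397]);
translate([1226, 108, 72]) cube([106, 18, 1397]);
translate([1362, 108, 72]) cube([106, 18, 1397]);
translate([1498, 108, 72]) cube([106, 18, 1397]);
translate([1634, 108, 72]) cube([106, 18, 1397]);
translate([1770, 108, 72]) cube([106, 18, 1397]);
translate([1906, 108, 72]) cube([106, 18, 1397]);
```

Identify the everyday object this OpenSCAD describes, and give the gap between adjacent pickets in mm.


A fence section. The picket gap is 30 mm.

Two posts, two rails, 14 pickets — a fence section. Span 1947 mm holds 14 pickets of 106 mm with 15 equal gaps: ⌊(1947 − 14·106) / 15⌋ = 30 mm.


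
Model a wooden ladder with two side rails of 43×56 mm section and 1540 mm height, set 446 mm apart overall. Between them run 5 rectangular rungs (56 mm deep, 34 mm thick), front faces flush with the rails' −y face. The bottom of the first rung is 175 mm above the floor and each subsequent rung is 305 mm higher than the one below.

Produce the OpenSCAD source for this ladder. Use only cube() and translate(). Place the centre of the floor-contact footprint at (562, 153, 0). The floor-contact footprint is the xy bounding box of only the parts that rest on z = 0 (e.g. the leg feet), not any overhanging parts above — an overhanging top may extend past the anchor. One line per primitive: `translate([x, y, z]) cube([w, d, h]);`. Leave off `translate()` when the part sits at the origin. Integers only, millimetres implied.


translate([339, 125, 0]) cube([43, 56, 1540]);
translate([742, 125, 0]) cube([43, 56, 1540]);
translate([382, 125, 175]) cube([360, 56, 34]);
translate([382, 125, 480]) cube([360, 56, 34]);
translate([382, 125, 785]) cube([360, 56, 34]);
translate([382, 125, 1090]) cube([360, 56, 34]);
translate([382, 125, 1395]) cube([360, 56, 34]);


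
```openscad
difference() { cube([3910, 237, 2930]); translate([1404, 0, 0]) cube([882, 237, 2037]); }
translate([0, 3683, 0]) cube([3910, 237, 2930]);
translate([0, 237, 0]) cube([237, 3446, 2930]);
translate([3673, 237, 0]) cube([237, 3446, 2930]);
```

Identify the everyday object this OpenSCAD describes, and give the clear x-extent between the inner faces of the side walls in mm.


A single room. The interior width is 3436 mm.

Four walls enclosing a rectangle with a door in the front wall — a room. Outside width 3910 minus two 237 mm walls gives 3436 mm.


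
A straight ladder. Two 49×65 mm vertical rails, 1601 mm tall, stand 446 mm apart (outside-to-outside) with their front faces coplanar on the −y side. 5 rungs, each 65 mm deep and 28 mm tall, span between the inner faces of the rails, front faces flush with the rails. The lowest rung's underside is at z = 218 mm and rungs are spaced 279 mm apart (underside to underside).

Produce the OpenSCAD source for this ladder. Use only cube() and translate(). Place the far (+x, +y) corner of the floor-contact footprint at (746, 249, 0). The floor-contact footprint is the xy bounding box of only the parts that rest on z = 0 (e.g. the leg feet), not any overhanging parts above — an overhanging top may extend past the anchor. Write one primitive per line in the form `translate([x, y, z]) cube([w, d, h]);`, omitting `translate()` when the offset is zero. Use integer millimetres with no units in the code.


translate([300, 184, 0]) cube([49, 65, 1601]);
translate([697, 184, 0]) cube([49, 65, 1601]);
translate([349, 184, 218]) cube([348, 65, 28]);
translate([349, 184, 497]) cube([348, 65, 28]);
translate([349, 184, 776]) cube([348, 65, 28]);
translate([349, 184, 1055]) cube([348, 65, 28]);
translate([349, 184, 1334]) cube([348, 65, 28]);


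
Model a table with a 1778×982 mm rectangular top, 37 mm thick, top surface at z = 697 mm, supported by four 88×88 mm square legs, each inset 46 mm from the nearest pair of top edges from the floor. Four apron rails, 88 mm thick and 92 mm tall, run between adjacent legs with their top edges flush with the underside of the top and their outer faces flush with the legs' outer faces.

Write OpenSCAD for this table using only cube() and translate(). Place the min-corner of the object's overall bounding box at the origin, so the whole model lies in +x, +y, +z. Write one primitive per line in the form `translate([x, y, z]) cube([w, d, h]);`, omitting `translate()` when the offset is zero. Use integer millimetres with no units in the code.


// leg_h = 697 - 37 = 660
// apron z = 660 - 92 = 568
translate([0, 0, 660]) cube([1778, 982, 37]);
translate([46, 46, 0]) cube([88, 88, 660]);
translate([1644, 46, 0]) cube([88, 88, 660]);
translate([46, 848, 0]) cube([88, 88, 660]);
translate([1644, 848, 0]) cube([88, 88, 660]);
translate([134, 46, 568]) cube([1510, 88, 92]);
translate([134, 848, 568]) cube([1510, 88, 92]);
translate([46, 134, 568]) cube([88, 714, 92]);
translate([1644, 134, 568]) cube([88, 714, 92]);
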